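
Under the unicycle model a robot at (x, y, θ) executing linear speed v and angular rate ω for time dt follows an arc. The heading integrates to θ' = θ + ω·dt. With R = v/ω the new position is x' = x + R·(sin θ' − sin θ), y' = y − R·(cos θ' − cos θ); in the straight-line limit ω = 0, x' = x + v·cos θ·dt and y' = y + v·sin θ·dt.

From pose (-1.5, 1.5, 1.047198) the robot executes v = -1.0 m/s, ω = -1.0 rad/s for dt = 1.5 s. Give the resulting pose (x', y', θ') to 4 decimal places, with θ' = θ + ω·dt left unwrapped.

θ' = 1.0472 + -1.0·1.5 = -0.4528
R = v/ω = -1.0/-1.0 = 1.0000
x' = -1.5 + 1.0000·(sin -0.4528 − sin 1.0472) = -2.8035
y' = 1.5 − 1.0000·(cos -0.4528 − cos 1.0472) = 1.1008

(-2.8035, 1.1008, -0.4528)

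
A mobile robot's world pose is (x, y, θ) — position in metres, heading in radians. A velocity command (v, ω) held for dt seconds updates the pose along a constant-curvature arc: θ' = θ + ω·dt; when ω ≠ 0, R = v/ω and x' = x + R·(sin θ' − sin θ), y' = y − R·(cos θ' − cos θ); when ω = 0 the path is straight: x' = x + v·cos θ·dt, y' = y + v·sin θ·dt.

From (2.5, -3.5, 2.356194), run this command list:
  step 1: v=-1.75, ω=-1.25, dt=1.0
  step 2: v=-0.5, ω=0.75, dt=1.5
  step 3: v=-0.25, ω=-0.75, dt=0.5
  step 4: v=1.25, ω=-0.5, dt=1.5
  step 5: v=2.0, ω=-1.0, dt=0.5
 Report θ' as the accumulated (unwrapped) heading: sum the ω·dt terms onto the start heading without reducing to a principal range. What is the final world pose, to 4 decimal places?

step 1: θ'=1.1062 (R=1.4000) → pose (2.7616, -5.1172, 1.1062)
step 2: θ'=2.2312 (R=-0.6667) → pose (2.8312, -5.8249, 2.2312)
step 3: θ'=1.8562 (R=0.3333) → pose (2.8878, -5.9355, 1.8562)
step 4: θ'=1.1062 (R=-2.5000) → pose (3.0516, -4.1115, 1.1062)
step 5: θ'=0.6062 (R=-2.0000) → pose (3.7001, -3.3640, 0.6062)

(3.7001, -3.3640, 0.6062)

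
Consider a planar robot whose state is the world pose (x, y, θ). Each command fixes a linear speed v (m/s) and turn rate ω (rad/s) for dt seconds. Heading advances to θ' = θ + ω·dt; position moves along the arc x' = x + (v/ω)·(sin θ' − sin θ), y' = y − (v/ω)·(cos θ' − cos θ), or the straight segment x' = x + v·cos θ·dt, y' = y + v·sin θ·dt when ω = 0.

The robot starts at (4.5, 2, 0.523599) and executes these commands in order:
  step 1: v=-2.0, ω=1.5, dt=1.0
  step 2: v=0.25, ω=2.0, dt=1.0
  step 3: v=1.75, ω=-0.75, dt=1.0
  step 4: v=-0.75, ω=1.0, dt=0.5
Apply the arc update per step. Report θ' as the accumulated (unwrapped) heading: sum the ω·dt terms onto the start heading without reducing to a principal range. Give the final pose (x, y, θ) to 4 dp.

(2.6089, -0.4049, 3.7736)

step 1: θ'=2.0236 (R=-1.3333) → pose (3.9677, 0.2620, 2.0236)
step 2: θ'=4.0236 (R=0.1250) → pose (3.7588, 0.2867, 4.0236)
step 3: θ'=3.2736 (R=-2.3333) → pose (2.2645, -0.5432, 3.2736)
step 4: θ'=3.7736 (R=-0.7500) → pose (2.6089, -0.4049, 3.7736)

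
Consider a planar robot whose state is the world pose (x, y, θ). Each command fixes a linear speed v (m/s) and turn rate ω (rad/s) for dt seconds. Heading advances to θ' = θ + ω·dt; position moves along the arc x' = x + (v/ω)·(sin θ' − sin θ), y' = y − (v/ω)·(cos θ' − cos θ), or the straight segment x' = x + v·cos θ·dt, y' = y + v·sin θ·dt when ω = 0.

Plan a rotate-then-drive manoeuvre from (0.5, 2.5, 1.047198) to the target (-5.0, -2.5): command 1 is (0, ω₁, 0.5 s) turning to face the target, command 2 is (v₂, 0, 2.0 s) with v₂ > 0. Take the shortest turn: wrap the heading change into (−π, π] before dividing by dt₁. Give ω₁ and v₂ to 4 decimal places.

heading to target = atan2(-2.5−2.5, -5−0.5) = -2.4038
Δθ = wrap(-2.4038 − 1.0472) = 2.8322; ω₁ = Δθ/dt₁ = 5.6644
distance = √((-5−0.5)² + (-2.5−2.5)²) = 7.4330; v₂ = distance/dt₂ = 3.7165

ω₁ = 5.6644, v₂ = 3.7165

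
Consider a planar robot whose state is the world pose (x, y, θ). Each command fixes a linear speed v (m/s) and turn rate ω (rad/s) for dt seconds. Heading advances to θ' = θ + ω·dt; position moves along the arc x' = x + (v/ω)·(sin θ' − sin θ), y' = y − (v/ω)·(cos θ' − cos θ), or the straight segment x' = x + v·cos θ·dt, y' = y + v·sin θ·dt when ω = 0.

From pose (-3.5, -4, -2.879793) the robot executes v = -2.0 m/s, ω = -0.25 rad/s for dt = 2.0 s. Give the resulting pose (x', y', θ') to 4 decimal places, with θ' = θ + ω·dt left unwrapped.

(0.4582, -3.9533, -3.3798)

θ' = -2.8798 + -0.25·2.0 = -3.3798
R = v/ω = -2.0/-0.25 = 8.0000
x' = -3.5 + 8.0000·(sin -3.3798 − sin -2.8798) = 0.4582
y' = -4 − 8.0000·(cos -3.3798 − cos -2.8798) = -3.9533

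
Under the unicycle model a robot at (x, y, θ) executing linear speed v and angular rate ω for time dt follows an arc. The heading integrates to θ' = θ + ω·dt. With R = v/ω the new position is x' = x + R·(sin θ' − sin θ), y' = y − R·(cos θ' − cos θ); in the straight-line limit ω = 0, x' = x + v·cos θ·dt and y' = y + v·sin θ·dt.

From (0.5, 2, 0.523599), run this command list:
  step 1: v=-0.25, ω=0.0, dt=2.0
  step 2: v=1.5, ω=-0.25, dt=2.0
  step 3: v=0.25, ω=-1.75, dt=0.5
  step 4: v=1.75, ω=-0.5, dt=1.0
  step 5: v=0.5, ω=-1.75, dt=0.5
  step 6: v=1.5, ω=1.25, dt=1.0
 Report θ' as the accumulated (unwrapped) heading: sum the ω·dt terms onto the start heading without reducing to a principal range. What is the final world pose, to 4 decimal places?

(3.7243, -0.6810, -0.9764)

step 1: θ'=0.5236 (straight) → pose (0.0670, 1.7500, 0.5236)
step 2: θ'=0.0236 (R=-6.0000) → pose (2.9254, 2.5522, 0.0236)
step 3: θ'=-0.8514 (R=-0.1429) → pose (3.0362, 2.5035, -0.8514)
step 4: θ'=-1.3514 (R=-3.5000) → pose (3.8196, 0.9590, -1.3514)
step 5: θ'=-2.2264 (R=-0.2857) → pose (3.7672, 0.7226, -2.2264)
step 6: θ'=-0.9764 (R=1.2000) → pose (3.7243, -0.6810, -0.9764)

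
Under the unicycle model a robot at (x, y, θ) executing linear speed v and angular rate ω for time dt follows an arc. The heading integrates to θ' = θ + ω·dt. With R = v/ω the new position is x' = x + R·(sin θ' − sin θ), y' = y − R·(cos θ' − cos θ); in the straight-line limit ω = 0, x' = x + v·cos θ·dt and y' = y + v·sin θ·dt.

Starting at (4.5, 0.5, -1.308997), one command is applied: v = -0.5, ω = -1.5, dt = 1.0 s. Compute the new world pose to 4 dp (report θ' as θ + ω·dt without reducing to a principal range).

(4.7131, 0.9013, -2.8090)

θ' = -1.3090 + -1.5·1.0 = -2.8090
R = v/ω = -0.5/-1.5 = 0.3333
x' = 4.5 + 0.3333·(sin -2.8090 − sin -1.3090) = 4.7131
y' = 0.5 − 0.3333·(cos -2.8090 − cos -1.3090) = 0.9013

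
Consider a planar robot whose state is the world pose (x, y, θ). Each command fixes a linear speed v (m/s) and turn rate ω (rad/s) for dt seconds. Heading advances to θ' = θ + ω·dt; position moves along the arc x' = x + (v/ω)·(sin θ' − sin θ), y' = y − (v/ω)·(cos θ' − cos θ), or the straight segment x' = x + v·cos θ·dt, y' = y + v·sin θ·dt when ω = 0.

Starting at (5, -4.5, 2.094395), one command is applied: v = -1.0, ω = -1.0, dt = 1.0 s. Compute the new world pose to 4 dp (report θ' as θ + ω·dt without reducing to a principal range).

(5.0226, -5.4586, 1.0944)

θ' = 2.0944 + -1.0·1.0 = 1.0944
R = v/ω = -1.0/-1.0 = 1.0000
x' = 5 + 1.0000·(sin 1.0944 − sin 2.0944) = 5.0226
y' = -4.5 − 1.0000·(cos 1.0944 − cos 2.0944) = -5.4586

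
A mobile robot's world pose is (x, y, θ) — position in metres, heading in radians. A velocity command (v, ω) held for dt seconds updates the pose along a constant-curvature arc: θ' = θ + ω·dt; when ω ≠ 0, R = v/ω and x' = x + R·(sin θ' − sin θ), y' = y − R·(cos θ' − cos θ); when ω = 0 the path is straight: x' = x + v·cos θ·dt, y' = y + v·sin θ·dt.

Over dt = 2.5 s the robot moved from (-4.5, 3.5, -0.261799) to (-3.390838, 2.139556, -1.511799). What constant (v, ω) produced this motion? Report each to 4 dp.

Δθ = -1.511799 − -0.261799 = -1.250000
ω = Δθ/dt = -1.250000/2.5 = -0.5000
R = −Δy/(cos θ' − cos θ) = -1.5000
v = R·ω = -1.5000·-0.5000 = 0.7500

v = 0.7500, ω = -0.5000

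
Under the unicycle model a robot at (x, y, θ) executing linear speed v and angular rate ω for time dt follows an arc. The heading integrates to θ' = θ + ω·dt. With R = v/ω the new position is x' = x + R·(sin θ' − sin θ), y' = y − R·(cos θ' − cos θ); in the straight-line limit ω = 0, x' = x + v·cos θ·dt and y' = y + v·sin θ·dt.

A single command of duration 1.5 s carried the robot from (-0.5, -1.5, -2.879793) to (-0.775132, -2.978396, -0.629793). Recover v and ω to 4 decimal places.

Δθ = -0.629793 − -2.879793 = 2.250000
ω = Δθ/dt = 2.250000/1.5 = 1.5000
R = −Δy/(cos θ' − cos θ) = 0.8333
v = R·ω = 0.8333·1.5000 = 1.2500

v = 1.2500, ω = 1.5000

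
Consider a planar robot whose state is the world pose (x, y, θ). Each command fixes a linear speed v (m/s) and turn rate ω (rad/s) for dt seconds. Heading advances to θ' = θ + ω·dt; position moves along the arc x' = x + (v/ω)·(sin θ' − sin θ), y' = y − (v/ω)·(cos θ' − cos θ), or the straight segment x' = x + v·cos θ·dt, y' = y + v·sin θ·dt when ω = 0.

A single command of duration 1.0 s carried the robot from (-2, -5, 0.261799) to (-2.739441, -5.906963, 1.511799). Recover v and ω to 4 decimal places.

Δθ = 1.511799 − 0.261799 = 1.250000
ω = Δθ/dt = 1.250000/1.0 = 1.2500
R = −Δy/(cos θ' − cos θ) = -1.0000
v = R·ω = -1.0000·1.2500 = -1.2500

v = -1.2500, ω = 1.2500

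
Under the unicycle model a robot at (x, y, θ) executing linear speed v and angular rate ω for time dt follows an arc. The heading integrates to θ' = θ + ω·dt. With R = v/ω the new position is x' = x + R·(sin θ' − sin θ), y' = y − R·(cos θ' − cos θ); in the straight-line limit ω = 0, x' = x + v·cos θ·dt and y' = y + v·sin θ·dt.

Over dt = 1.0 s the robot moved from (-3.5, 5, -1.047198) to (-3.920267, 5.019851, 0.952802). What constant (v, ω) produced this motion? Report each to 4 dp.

v = -0.5000, ω = 2.0000

Δθ = 0.952802 − -1.047198 = 2.000000
ω = Δθ/dt = 2.000000/1.0 = 2.0000
R = Δx/(sin θ' − sin θ) = -0.2500
v = R·ω = -0.2500·2.0000 = -0.5000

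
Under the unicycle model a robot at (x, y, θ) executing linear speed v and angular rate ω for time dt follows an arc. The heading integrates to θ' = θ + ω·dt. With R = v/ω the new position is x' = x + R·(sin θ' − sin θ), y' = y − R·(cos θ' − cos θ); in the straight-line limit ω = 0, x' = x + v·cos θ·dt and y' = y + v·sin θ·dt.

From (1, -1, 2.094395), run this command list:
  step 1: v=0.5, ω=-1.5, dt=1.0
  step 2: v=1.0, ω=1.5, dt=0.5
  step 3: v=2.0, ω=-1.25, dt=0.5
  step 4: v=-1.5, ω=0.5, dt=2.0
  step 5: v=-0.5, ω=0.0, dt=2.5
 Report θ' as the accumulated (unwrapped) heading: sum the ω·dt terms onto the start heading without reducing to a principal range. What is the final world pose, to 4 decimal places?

(1.0781, -3.2471, 1.7194)

step 1: θ'=0.5944 (R=-0.3333) → pose (1.1020, -0.5572, 0.5944)
step 2: θ'=1.3444 (R=0.6667) → pose (1.3783, -0.1545, 1.3444)
step 3: θ'=0.7194 (R=-1.6000) → pose (1.8832, 0.6899, 0.7194)
step 4: θ'=1.7194 (R=-3.0000) → pose (0.8931, -2.0109, 1.7194)
step 5: θ'=1.7194 (straight) → pose (1.0781, -3.2471, 1.7194)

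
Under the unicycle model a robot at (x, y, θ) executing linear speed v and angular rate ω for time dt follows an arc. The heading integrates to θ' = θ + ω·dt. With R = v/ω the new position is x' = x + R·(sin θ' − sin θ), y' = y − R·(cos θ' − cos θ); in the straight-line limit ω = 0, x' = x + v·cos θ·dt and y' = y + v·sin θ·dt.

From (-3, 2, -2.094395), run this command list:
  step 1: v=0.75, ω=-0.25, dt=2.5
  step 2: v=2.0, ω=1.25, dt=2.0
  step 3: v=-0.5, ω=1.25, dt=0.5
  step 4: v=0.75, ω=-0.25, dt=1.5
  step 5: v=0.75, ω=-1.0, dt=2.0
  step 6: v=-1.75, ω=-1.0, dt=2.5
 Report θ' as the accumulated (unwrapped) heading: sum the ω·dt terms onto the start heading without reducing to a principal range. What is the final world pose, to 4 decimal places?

step 1: θ'=-2.7194 (R=-3.0000) → pose (-4.3688, 0.7634, -2.7194)
step 2: θ'=-0.2194 (R=1.6000) → pose (-4.0614, -2.2577, -0.2194)
step 3: θ'=0.4056 (R=-0.4000) → pose (-4.3063, -2.2806, 0.4056)
step 4: θ'=0.0306 (R=-3.0000) → pose (-3.2143, -2.0386, 0.0306)
step 5: θ'=-1.9694 (R=-0.7500) → pose (-2.5002, -3.0793, -1.9694)
step 6: θ'=-4.4694 (R=1.7500) → pose (0.8112, -3.3375, -4.4694)

(0.8112, -3.3375, -4.4694)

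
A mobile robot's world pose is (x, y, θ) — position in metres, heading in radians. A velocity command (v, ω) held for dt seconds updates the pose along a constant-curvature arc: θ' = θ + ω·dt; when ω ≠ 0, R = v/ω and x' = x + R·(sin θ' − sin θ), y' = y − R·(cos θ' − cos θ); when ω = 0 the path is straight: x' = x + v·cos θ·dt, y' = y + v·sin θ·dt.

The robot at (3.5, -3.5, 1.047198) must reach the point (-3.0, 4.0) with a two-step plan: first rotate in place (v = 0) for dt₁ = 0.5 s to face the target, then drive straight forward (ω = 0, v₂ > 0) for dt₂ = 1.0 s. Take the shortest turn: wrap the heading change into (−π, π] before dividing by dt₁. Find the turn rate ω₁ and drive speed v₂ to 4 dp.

ω₁ = 2.4754, v₂ = 9.9247

heading to target = atan2(4−-3.5, -3−3.5) = 2.2849
Δθ = wrap(2.2849 − 1.0472) = 1.2377; ω₁ = Δθ/dt₁ = 2.4754
distance = √((-3−3.5)² + (4−-3.5)²) = 9.9247; v₂ = distance/dt₂ = 9.9247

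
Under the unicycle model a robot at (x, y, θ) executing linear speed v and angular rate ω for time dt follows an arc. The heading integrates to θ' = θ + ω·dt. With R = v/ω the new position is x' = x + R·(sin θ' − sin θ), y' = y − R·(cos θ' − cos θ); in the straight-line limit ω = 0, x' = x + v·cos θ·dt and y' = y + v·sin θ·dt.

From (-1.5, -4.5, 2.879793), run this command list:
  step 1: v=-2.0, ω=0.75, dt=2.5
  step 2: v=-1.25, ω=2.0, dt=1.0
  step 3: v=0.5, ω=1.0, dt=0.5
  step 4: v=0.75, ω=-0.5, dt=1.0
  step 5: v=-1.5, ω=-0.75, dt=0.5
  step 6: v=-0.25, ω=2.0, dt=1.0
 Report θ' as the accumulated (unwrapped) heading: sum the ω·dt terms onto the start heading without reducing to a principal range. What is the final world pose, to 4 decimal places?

step 1: θ'=4.7548 (R=-2.6667) → pose (1.8545, -1.8112, 4.7548)
step 2: θ'=6.7548 (R=-0.6250) → pose (0.9461, -1.2809, 6.7548)
step 3: θ'=7.2548 (R=0.5000) → pose (1.1318, -1.1174, 7.2548)
step 4: θ'=6.7548 (R=-1.5000) → pose (1.6890, -0.6271, 6.7548)
step 5: θ'=6.3798 (R=2.0000) → pose (0.9733, -0.8361, 6.3798)
step 6: θ'=8.3798 (R=-0.1250) → pose (0.8772, -1.0233, 8.3798)

(0.8772, -1.0233, 8.3798)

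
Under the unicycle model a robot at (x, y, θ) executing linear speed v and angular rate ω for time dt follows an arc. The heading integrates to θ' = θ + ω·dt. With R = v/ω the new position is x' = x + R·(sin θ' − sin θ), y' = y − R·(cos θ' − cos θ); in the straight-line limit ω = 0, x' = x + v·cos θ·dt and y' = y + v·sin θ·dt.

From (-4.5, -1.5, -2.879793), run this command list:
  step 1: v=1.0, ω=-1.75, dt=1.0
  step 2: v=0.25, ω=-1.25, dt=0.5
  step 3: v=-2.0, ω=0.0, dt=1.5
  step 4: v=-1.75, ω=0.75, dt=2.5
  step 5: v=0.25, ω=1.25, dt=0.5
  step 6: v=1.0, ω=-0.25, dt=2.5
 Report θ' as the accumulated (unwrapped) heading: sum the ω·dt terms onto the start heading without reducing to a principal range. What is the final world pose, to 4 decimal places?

step 1: θ'=-4.6298 (R=-0.5714) → pose (-5.2174, -0.9952, -4.6298)
step 2: θ'=-5.2548 (R=-0.2000) → pose (-5.1894, -0.8754, -5.2548)
step 3: θ'=-5.2548 (straight) → pose (-6.7379, -3.4449, -5.2548)
step 4: θ'=-3.3798 (R=-2.3333) → pose (-5.2901, -6.9168, -3.3798)
step 5: θ'=-2.7548 (R=0.2000) → pose (-5.4127, -6.9259, -2.7548)
step 6: θ'=-3.3798 (R=-4.0000) → pose (-7.8654, -7.1085, -3.3798)

(-7.8654, -7.1085, -3.3798)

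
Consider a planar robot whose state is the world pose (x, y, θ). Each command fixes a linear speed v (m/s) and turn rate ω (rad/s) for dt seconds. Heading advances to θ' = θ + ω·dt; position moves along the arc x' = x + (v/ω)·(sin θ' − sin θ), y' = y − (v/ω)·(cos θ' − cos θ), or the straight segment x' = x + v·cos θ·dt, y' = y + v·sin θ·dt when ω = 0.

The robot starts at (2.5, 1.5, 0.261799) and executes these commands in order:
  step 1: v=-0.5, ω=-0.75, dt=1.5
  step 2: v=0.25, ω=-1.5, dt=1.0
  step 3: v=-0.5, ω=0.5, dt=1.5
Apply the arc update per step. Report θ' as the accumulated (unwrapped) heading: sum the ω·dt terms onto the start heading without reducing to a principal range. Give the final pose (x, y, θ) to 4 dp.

(2.1082, 2.1533, -1.6132)

step 1: θ'=-0.8632 (R=0.6667) → pose (1.8208, 1.7106, -0.8632)
step 2: θ'=-2.3632 (R=-0.1667) → pose (1.8112, 1.4836, -2.3632)
step 3: θ'=-1.6132 (R=-1.0000) → pose (2.1082, 2.1533, -1.6132)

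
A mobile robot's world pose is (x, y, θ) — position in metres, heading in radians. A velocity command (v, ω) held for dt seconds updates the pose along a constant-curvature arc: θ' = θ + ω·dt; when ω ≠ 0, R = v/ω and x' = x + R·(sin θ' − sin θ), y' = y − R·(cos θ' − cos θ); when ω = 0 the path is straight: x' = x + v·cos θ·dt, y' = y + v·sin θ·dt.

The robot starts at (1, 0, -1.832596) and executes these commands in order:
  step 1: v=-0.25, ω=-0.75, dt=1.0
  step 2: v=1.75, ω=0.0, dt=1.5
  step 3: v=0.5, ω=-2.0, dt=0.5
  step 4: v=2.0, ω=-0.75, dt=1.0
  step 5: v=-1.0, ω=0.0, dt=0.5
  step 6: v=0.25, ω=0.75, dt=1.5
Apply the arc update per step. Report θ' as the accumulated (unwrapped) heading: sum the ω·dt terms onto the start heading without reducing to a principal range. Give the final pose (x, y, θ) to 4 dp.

(-2.7602, -0.0424, -3.2076)

step 1: θ'=-2.5826 (R=0.3333) → pose (1.1452, 0.1963, -2.5826)
step 2: θ'=-2.5826 (straight) → pose (-1.0802, -1.1958, -2.5826)
step 3: θ'=-3.5826 (R=-0.2500) → pose (-1.3195, -1.2099, -3.5826)
step 4: θ'=-4.3326 (R=-2.6667) → pose (-2.6579, 0.2130, -4.3326)
step 5: θ'=-4.3326 (straight) → pose (-2.4726, -0.2514, -4.3326)
step 6: θ'=-3.2076 (R=0.3333) → pose (-2.7602, -0.0424, -3.2076)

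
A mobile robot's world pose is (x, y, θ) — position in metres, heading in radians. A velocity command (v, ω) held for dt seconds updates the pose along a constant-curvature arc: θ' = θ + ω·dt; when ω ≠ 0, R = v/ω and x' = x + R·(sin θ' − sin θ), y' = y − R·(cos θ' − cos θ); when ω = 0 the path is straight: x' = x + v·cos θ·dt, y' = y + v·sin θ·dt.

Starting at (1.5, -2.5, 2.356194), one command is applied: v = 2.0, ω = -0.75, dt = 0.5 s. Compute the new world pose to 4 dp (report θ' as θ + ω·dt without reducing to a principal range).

(0.9404, -1.6783, 1.9812)

θ' = 2.3562 + -0.75·0.5 = 1.9812
R = v/ω = 2.0/-0.75 = -2.6667
x' = 1.5 + -2.6667·(sin 1.9812 − sin 2.3562) = 0.9404
y' = -2.5 − -2.6667·(cos 1.9812 − cos 2.3562) = -1.6783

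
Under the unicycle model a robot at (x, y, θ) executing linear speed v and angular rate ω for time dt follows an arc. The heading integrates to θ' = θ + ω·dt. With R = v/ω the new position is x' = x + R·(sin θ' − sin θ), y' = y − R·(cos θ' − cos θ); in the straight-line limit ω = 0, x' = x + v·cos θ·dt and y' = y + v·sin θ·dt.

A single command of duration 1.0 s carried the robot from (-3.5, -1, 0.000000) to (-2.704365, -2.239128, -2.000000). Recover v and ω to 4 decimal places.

v = 1.7500, ω = -2.0000

Δθ = -2.000000 − 0.000000 = -2.000000
ω = Δθ/dt = -2.000000/1.0 = -2.0000
R = −Δy/(cos θ' − cos θ) = -0.8750
v = R·ω = -0.8750·-2.0000 = 1.7500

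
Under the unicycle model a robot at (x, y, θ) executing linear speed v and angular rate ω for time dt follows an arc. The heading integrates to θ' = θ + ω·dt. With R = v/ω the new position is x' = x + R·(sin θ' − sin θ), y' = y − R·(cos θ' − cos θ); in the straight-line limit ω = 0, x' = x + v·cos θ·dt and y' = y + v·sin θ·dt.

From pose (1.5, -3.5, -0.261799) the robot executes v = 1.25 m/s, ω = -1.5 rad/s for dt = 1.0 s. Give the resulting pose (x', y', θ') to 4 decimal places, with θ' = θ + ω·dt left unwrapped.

θ' = -0.2618 + -1.5·1.0 = -1.7618
R = v/ω = 1.25/-1.5 = -0.8333
x' = 1.5 + -0.8333·(sin -1.7618 − sin -0.2618) = 2.1025
y' = -3.5 − -0.8333·(cos -1.7618 − cos -0.2618) = -4.4631

(2.1025, -4.4631, -1.7618)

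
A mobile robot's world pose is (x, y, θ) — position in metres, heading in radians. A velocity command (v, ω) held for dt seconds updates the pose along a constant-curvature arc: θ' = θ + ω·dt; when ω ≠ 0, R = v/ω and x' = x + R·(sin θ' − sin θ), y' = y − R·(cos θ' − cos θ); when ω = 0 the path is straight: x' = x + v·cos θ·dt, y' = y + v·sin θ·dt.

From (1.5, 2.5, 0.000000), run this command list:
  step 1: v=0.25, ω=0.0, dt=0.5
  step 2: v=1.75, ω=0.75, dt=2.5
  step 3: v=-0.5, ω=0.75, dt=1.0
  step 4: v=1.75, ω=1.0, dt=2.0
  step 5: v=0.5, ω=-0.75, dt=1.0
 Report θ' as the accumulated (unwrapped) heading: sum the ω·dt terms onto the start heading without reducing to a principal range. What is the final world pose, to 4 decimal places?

step 1: θ'=0.0000 (straight) → pose (1.6250, 2.5000, 0.0000)
step 2: θ'=1.8750 (R=2.3333) → pose (3.8512, 5.5322, 1.8750)
step 3: θ'=2.6250 (R=-0.6667) → pose (4.1580, 5.1523, 2.6250)
step 4: θ'=4.6250 (R=1.7500) → pose (1.5503, 3.7834, 4.6250)
step 5: θ'=3.8750 (R=-0.6667) → pose (1.3324, 3.3463, 3.8750)

(1.3324, 3.3463, 3.8750)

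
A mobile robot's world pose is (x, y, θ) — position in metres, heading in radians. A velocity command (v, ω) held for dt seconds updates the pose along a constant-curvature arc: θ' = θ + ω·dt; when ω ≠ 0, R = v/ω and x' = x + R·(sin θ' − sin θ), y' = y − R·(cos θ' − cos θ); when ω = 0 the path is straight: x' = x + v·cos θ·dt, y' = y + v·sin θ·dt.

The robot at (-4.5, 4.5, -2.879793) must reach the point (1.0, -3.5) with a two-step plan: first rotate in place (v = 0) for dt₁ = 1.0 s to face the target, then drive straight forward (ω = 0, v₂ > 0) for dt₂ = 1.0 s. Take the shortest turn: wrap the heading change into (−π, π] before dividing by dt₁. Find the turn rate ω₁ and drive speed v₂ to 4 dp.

ω₁ = 1.9113, v₂ = 9.7082

heading to target = atan2(-3.5−4.5, 1−-4.5) = -0.9685
Δθ = wrap(-0.9685 − -2.8798) = 1.9113; ω₁ = Δθ/dt₁ = 1.9113
distance = √((1−-4.5)² + (-3.5−4.5)²) = 9.7082; v₂ = distance/dt₂ = 9.7082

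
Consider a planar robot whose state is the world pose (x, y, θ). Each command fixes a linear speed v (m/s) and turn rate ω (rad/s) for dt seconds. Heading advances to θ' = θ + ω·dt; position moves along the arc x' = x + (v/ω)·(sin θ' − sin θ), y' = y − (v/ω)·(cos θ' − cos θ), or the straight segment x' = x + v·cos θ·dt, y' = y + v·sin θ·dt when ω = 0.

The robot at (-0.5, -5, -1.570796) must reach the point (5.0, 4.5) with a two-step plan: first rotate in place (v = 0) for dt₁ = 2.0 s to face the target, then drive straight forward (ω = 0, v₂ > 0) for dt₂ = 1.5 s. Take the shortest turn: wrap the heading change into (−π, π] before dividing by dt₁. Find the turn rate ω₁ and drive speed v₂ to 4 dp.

ω₁ = 1.3084, v₂ = 7.3182

heading to target = atan2(4.5−-5, 5−-0.5) = 1.0460
Δθ = wrap(1.0460 − -1.5708) = 2.6168; ω₁ = Δθ/dt₁ = 1.3084
distance = √((5−-0.5)² + (4.5−-5)²) = 10.9772; v₂ = distance/dt₂ = 7.3182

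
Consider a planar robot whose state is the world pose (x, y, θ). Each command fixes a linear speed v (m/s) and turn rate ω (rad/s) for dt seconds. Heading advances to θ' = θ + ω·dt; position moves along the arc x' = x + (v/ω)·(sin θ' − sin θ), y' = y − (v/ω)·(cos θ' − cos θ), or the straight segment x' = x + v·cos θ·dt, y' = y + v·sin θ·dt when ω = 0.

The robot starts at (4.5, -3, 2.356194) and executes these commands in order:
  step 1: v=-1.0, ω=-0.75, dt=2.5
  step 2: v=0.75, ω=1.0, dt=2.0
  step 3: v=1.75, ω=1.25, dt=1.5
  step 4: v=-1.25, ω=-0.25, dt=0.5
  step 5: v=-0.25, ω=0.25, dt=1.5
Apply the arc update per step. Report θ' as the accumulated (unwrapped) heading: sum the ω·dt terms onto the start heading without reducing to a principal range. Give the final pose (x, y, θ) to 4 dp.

(2.4782, -3.5576, 4.6062)

step 1: θ'=0.4812 (R=1.3333) → pose (4.1743, -5.1247, 0.4812)
step 2: θ'=2.4812 (R=0.7500) → pose (4.2873, -3.8676, 2.4812)
step 3: θ'=4.3562 (R=1.4000) → pose (2.1163, -4.4850, 4.3562)
step 4: θ'=4.2312 (R=5.0000) → pose (2.3703, -3.9144, 4.2312)
step 5: θ'=4.6062 (R=-1.0000) → pose (2.4782, -3.5576, 4.6062)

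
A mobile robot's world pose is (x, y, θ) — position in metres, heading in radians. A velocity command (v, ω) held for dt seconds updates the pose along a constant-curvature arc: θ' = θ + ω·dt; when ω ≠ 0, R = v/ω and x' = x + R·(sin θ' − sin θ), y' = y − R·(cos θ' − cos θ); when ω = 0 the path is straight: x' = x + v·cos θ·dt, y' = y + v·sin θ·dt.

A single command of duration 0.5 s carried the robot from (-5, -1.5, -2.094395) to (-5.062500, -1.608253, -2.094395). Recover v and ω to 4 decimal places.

v = 0.2500, ω = 0.0000

Δθ = -2.094395 − -2.094395 = 0.000000
ω = Δθ/dt = 0.000000/0.5 = 0.0000
ω = 0 → v = (Δx·cos θ + Δy·sin θ)/dt = 0.2500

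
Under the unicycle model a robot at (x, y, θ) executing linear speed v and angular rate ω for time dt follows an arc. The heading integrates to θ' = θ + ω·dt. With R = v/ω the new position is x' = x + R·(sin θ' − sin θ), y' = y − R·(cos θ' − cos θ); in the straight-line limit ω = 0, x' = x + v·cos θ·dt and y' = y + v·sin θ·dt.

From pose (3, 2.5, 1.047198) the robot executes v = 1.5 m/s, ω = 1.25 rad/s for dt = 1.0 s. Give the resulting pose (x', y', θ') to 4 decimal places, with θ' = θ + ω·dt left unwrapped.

θ' = 1.0472 + 1.25·1.0 = 2.2972
R = v/ω = 1.5/1.25 = 1.2000
x' = 3 + 1.2000·(sin 2.2972 − sin 1.0472) = 2.8579
y' = 2.5 − 1.2000·(cos 2.2972 − cos 1.0472) = 3.8970

(2.8579, 3.8970, 2.2972)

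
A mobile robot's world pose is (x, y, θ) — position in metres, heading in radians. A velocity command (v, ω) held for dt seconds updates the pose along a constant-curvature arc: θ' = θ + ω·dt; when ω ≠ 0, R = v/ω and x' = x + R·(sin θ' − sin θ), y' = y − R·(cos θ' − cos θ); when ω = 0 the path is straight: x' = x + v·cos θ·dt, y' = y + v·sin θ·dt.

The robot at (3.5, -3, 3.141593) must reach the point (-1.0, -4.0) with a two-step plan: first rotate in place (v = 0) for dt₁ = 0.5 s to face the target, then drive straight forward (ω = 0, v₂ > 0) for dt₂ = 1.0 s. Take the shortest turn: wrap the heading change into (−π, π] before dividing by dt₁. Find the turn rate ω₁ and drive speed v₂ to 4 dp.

heading to target = atan2(-4−-3, -1−3.5) = -2.9229
Δθ = wrap(-2.9229 − 3.1416) = 0.2187; ω₁ = Δθ/dt₁ = 0.4373
distance = √((-1−3.5)² + (-4−-3)²) = 4.6098; v₂ = distance/dt₂ = 4.6098

ω₁ = 0.4373, v₂ = 4.6098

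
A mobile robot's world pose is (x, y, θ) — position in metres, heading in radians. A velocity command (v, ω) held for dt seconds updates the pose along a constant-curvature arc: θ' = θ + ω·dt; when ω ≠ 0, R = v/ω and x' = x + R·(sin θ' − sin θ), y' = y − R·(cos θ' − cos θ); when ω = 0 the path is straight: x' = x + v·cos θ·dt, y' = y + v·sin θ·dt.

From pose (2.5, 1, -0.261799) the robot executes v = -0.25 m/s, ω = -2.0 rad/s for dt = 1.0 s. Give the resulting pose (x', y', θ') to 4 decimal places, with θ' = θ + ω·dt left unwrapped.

θ' = -0.2618 + -2.0·1.0 = -2.2618
R = v/ω = -0.25/-2.0 = 0.1250
x' = 2.5 + 0.1250·(sin -2.2618 − sin -0.2618) = 2.4360
y' = 1 − 0.1250·(cos -2.2618 − cos -0.2618) = 1.2004

(2.4360, 1.2004, -2.2618)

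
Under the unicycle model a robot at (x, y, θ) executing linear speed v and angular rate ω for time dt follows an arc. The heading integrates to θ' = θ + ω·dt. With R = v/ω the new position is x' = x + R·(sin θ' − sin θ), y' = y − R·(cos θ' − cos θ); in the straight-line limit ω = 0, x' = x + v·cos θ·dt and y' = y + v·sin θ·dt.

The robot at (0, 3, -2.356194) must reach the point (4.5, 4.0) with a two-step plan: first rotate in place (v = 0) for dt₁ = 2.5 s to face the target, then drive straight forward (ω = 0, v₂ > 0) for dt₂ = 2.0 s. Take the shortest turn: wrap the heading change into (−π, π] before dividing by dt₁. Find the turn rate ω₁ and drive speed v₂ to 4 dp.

heading to target = atan2(4−3, 4.5−0) = 0.2187
Δθ = wrap(0.2187 − -2.3562) = 2.5749; ω₁ = Δθ/dt₁ = 1.0299
distance = √((4.5−0)² + (4−3)²) = 4.6098; v₂ = distance/dt₂ = 2.3049

ω₁ = 1.0299, v₂ = 2.3049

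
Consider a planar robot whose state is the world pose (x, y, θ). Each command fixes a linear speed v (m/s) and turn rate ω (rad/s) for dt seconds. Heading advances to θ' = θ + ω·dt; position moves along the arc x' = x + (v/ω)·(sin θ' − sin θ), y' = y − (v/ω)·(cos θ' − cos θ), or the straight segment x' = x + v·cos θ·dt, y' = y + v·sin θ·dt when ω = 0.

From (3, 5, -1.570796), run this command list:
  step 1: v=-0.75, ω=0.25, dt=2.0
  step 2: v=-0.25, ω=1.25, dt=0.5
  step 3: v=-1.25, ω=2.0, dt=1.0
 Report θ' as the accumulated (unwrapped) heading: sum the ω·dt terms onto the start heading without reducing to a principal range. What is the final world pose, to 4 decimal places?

(1.6491, 5.9693, 1.5542)

step 1: θ'=-1.0708 (R=-3.0000) → pose (2.6327, 6.4383, -1.0708)
step 2: θ'=-0.4458 (R=-0.2000) → pose (2.5435, 6.5228, -0.4458)
step 3: θ'=1.5542 (R=-0.6250) → pose (1.6491, 5.9693, 1.5542)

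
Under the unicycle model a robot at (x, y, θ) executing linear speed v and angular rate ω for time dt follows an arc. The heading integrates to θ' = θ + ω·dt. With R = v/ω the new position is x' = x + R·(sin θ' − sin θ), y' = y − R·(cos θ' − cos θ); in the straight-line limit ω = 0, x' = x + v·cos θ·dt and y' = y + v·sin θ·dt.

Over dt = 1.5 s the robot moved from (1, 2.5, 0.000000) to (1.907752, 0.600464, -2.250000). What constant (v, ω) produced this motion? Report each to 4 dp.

v = 1.7500, ω = -1.5000

Δθ = -2.250000 − 0.000000 = -2.250000
ω = Δθ/dt = -2.250000/1.5 = -1.5000
R = −Δy/(cos θ' − cos θ) = -1.1667
v = R·ω = -1.1667·-1.5000 = 1.7500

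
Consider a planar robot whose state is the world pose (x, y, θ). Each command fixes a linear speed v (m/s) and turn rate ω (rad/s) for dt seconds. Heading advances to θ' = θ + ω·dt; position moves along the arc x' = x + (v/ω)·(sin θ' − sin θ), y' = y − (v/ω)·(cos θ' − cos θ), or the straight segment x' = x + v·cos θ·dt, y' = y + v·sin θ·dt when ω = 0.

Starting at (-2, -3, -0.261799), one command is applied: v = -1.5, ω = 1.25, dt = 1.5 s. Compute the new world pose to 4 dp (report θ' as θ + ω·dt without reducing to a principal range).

θ' = -0.2618 + 1.25·1.5 = 1.6132
R = v/ω = -1.5/1.25 = -1.2000
x' = -2 + -1.2000·(sin 1.6132 − sin -0.2618) = -3.5095
y' = -3 − -1.2000·(cos 1.6132 − cos -0.2618) = -4.2100

(-3.5095, -4.2100, 1.6132)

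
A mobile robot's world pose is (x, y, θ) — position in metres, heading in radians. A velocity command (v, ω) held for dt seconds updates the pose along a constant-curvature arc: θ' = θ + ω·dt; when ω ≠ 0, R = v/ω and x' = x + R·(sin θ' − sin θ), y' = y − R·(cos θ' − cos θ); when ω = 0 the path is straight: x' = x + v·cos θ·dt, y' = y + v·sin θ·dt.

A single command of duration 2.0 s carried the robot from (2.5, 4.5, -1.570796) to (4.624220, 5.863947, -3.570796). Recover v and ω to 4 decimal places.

Δθ = -3.570796 − -1.570796 = -2.000000
ω = Δθ/dt = -2.000000/2.0 = -1.0000
R = Δx/(sin θ' − sin θ) = 1.5000
v = R·ω = 1.5000·-1.0000 = -1.5000

v = -1.5000, ω = -1.0000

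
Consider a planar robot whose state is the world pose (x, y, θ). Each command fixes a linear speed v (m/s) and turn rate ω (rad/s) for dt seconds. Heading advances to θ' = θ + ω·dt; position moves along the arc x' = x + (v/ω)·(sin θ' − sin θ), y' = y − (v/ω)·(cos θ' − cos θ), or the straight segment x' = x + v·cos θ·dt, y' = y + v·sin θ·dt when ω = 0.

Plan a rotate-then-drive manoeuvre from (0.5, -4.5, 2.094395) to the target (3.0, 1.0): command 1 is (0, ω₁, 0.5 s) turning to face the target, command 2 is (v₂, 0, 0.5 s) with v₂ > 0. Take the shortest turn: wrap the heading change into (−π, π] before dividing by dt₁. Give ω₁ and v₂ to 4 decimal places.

heading to target = atan2(1−-4.5, 3−0.5) = 1.1442
Δθ = wrap(1.1442 − 2.0944) = -0.9502; ω₁ = Δθ/dt₁ = -1.9005
distance = √((3−0.5)² + (1−-4.5)²) = 6.0415; v₂ = distance/dt₂ = 12.0830

ω₁ = -1.9005, v₂ = 12.0830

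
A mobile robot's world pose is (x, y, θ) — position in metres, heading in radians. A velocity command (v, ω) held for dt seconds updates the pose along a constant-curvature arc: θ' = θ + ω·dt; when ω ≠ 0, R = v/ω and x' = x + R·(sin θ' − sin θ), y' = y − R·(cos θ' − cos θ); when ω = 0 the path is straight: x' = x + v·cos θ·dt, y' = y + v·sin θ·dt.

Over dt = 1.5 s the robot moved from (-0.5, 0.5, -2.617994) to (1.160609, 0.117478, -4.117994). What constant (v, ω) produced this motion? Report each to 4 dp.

Δθ = -4.117994 − -2.617994 = -1.500000
ω = Δθ/dt = -1.500000/1.5 = -1.0000
R = Δx/(sin θ' − sin θ) = 1.2500
v = R·ω = 1.2500·-1.0000 = -1.2500

v = -1.2500, ω = -1.0000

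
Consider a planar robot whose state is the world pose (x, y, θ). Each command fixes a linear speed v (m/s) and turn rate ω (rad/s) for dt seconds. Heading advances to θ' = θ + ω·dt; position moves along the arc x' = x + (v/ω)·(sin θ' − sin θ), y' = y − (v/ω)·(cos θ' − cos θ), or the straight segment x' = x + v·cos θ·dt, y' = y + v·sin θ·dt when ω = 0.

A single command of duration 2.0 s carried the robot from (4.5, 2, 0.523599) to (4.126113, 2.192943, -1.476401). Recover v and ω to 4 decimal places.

v = -0.2500, ω = -1.0000

Δθ = -1.476401 − 0.523599 = -2.000000
ω = Δθ/dt = -2.000000/2.0 = -1.0000
R = Δx/(sin θ' − sin θ) = 0.2500
v = R·ω = 0.2500·-1.0000 = -0.2500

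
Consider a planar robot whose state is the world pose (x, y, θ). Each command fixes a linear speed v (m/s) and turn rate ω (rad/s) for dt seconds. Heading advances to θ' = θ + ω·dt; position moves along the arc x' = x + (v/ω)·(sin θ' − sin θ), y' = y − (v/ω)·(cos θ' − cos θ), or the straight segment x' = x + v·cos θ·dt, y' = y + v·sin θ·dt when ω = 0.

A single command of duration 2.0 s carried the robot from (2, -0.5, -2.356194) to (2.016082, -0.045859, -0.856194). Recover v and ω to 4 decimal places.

v = -0.2500, ω = 0.7500

Δθ = -0.856194 − -2.356194 = 1.500000
ω = Δθ/dt = 1.500000/2.0 = 0.7500
R = −Δy/(cos θ' − cos θ) = -0.3333
v = R·ω = -0.3333·0.7500 = -0.2500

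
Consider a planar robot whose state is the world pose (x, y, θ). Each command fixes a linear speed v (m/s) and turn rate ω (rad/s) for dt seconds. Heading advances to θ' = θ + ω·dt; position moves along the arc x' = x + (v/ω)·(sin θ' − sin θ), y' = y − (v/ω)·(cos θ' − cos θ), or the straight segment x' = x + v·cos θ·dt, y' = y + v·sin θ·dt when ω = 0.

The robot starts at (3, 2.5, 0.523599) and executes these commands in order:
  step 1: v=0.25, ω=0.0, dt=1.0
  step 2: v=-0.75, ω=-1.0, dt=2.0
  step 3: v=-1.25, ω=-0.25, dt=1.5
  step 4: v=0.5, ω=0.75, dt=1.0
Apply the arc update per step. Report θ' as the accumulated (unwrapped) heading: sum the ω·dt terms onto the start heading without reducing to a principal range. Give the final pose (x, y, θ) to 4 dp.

step 1: θ'=0.5236 (straight) → pose (3.2165, 2.6250, 0.5236)
step 2: θ'=-1.4764 (R=0.7500) → pose (2.0948, 3.2038, -1.4764)
step 3: θ'=-1.8514 (R=5.0000) → pose (2.2681, 5.0598, -1.8514)
step 4: θ'=-1.1014 (R=0.6667) → pose (2.3142, 4.5736, -1.1014)

(2.3142, 4.5736, -1.1014)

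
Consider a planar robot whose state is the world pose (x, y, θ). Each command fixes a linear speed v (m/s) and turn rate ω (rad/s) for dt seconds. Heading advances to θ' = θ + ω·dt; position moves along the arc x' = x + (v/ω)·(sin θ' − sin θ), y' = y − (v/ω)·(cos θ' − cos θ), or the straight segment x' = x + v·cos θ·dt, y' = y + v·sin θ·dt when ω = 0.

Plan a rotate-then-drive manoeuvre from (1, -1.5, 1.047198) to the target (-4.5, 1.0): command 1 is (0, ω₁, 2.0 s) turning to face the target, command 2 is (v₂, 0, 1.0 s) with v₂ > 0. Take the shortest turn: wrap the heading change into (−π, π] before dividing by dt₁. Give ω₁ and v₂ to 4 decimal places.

ω₁ = 0.8339, v₂ = 6.0415

heading to target = atan2(1−-1.5, -4.5−1) = 2.7150
Δθ = wrap(2.7150 − 1.0472) = 1.6678; ω₁ = Δθ/dt₁ = 0.8339
distance = √((-4.5−1)² + (1−-1.5)²) = 6.0415; v₂ = distance/dt₂ = 6.0415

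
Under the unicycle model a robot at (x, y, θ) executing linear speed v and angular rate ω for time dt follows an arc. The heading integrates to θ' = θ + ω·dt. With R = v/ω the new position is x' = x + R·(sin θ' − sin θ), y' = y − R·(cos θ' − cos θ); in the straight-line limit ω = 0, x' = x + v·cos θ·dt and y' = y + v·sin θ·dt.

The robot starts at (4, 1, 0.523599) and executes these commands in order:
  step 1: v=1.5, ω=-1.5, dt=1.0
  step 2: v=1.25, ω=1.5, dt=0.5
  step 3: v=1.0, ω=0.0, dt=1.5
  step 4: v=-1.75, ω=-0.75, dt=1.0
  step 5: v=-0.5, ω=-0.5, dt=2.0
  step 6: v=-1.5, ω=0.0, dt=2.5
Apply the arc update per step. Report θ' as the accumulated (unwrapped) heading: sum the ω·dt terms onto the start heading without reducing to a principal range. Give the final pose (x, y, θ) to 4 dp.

(7.2735, 5.3793, -1.9764)

step 1: θ'=-0.9764 (R=-1.0000) → pose (5.3285, 0.6940, -0.9764)
step 2: θ'=-0.2264 (R=0.8333) → pose (5.8318, 0.3486, -0.2264)
step 3: θ'=-0.2264 (straight) → pose (7.2936, 0.0119, -0.2264)
step 4: θ'=-0.9764 (R=2.3333) → pose (5.8842, 0.9790, -0.9764)
step 5: θ'=-1.9764 (R=1.0000) → pose (5.7938, 1.9336, -1.9764)
step 6: θ'=-1.9764 (straight) → pose (7.2735, 5.3793, -1.9764)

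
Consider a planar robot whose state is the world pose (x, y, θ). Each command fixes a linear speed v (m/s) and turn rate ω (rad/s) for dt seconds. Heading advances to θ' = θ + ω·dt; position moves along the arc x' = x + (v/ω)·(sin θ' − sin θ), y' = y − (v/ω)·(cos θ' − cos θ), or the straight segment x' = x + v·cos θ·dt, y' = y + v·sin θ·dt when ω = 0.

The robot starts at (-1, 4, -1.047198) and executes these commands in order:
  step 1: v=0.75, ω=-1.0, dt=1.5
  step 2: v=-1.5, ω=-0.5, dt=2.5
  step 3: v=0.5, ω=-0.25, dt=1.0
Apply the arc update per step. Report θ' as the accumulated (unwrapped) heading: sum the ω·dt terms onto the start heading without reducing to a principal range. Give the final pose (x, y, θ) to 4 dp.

step 1: θ'=-2.5472 (R=-0.7500) → pose (-1.2295, 3.0036, -2.5472)
step 2: θ'=-3.7972 (R=3.0000) → pose (2.2794, 2.8962, -3.7972)
step 3: θ'=-4.0472 (R=-2.0000) → pose (1.9251, 3.2471, -4.0472)

(1.9251, 3.2471, -4.0472)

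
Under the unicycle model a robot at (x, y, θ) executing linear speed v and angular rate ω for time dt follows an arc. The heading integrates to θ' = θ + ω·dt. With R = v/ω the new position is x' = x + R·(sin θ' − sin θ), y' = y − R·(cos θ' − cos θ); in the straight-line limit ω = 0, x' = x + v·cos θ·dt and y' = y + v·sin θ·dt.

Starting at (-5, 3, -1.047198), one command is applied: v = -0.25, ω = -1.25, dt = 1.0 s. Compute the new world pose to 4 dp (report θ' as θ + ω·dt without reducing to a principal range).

(-4.9763, 3.2328, -2.2972)

θ' = -1.0472 + -1.25·1.0 = -2.2972
R = v/ω = -0.25/-1.25 = 0.2000
x' = -5 + 0.2000·(sin -2.2972 − sin -1.0472) = -4.9763
y' = 3 − 0.2000·(cos -2.2972 − cos -1.0472) = 3.2328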